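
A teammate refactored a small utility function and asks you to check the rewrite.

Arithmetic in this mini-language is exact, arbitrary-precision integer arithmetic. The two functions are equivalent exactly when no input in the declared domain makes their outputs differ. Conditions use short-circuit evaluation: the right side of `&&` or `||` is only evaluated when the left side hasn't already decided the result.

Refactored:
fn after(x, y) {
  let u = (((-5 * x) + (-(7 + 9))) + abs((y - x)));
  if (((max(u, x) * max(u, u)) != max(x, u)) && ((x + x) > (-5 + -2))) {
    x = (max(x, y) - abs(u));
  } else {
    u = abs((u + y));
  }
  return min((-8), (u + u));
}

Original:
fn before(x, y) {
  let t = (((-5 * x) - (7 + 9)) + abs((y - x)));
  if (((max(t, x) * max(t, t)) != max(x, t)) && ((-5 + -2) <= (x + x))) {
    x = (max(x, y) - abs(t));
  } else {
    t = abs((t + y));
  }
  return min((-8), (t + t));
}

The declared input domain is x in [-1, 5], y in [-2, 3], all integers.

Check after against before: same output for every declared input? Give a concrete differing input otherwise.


Equivalent. There is a behavioral-looking edit here, yet the outcome never shifts on this domain.
Checked all 42 inputs in the declared domain: the outputs agree on every one.
Tracing x=3, y=-2: before: t := -26 | (((max(t, x) * max(t, t)) != max(x, t)) && ((-5 + -2) <= (x + x))): true | x := -23 | result -52 | after: u := -26 | (((max(u, x) * max(u, u)) != max(x, u)) && ((x + x) > (-5 + -2))): true | x := -23 | result -52 — matching result -52.
verdict: equivalent


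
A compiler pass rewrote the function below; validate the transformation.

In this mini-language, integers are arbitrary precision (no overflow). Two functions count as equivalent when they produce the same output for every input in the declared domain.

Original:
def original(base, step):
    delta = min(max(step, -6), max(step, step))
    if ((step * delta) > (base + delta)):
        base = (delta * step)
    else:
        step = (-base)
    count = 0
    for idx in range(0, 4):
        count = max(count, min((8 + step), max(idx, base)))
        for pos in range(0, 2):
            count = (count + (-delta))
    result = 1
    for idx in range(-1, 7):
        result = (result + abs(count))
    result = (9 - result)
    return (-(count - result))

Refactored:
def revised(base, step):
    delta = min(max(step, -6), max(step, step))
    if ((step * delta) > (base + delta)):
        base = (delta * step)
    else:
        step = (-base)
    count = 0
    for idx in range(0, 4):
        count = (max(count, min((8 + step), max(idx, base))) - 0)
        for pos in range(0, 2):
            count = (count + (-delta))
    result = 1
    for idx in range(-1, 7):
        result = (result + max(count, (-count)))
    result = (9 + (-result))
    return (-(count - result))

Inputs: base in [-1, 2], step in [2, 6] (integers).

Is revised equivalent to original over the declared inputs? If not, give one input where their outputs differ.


Equivalent — the differences include constant usage differs; min/max/abs usage differs; arithmetic usage differs, yet no declared input distinguishes the two.
Tracing base=2, step=6: original: delta=6, then ((step * delta) > (base + delta)) is true, then base=36, then count=0, then (idx=0), then count=14, then (pos=0), then count=8, then (pos=1), then count=2, then (idx=1), then count=14, then (pos=0), then count=8, then (pos=1), then count=2, then (idx=2), then count=14, then (pos=0), then count=8, then (pos=1), then count=2, then (idx=3), then count=14, then (pos=0), then count=8, then (pos=1), then count=2, then result=1, then (idx=-1), then result=3, then (idx=0), then result=5, then (idx=1), then result=7, then (idx=2), then result=9, then (idx=3), then result=11, then (idx=4), then result=13, then (idx=5), then result=15, then (idx=6), then result=17, then result=-8, then returns -10 | revised: delta=6, then ((step * delta) > (base + delta)) is true, then base=36, then count=0, then (idx=0), then count=14, then (pos=0), then count=8, then (pos=1), then count=2, then (idx=1), then count=14, then (pos=0), then count=8, then (pos=1), then count=2, then (idx=2), then count=14, then (pos=0), then count=8, then (pos=1), then count=2, then (idx=3), then count=14, then (pos=0), then count=8, then (pos=1), then count=2, then result=1, then (idx=-1), then result=3, then (idx=0), then result=5, then (idx=1), then result=7, then (idx=2), then result=9, then (idx=3), then result=11, then (idx=4), then result=13, then (idx=5), then result=15, then (idx=6), then result=17, then result=-8, then returns -10 — matching result -10.
Checked all 20 inputs in the declared domain: the outputs agree on every one.
verdict: equivalent


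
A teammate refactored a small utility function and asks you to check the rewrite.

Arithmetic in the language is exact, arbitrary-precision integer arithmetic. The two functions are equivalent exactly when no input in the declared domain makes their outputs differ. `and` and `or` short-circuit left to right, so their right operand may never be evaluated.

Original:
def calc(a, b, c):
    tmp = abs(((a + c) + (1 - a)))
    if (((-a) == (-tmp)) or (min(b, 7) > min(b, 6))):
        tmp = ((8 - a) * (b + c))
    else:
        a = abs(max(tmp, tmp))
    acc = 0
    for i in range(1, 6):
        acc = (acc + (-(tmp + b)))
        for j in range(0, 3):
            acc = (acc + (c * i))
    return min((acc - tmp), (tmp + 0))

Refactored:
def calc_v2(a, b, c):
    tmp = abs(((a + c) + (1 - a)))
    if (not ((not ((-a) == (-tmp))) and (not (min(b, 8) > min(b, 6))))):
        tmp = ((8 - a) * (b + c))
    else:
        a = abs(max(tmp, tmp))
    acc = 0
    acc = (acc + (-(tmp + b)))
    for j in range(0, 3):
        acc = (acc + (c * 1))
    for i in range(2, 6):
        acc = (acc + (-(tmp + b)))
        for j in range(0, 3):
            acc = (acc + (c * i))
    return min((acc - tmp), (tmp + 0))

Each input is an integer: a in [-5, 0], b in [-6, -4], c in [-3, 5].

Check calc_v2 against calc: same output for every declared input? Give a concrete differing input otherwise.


Equivalent. The edit looks behavioral (`7` became `8`), but over these ranges it never changes the outcome.
Every one of the 162 inputs gives matching results.
One worked example (a=-4, b=-5, c=-2) — calc: tmp=1, then (((-a) == (-tmp)) or (min(b, 7) > min(b, 6))) is false, then a=1, then acc=0, then (i=1), then acc=4, then (j=0), then acc=2, then (j=1), then acc=0, then (j=2), then acc=-2, then (i=2), then acc=2, then (j=0), then acc=-2, then (j=1), then acc=-6, then (j=2), then acc=-10, then (i=3), then acc=-6, then (j=0), then acc=-12, then (j=1), then acc=-18, then (j=2), then acc=-24, then (i=4), then acc=-20, then (j=0), then acc=-28, then (j=1), then acc=-36, then (j=2), then acc=-44, then (i=5), then acc=-40, then (j=0), then acc=-50, then (j=1), then acc=-60, then (j=2), then acc=-70, then returns -71; calc_v2: tmp=1, then (not ((not ((-a) == (-tmp))) and (not (min(b, 8) > min(b, 6))))) is false, then a=1, then acc=0, then acc=4, then (j=0), then acc=2, then (j=1), then acc=0, then (j=2), then acc=-2, then (i=2), then acc=2, then (j=0), then acc=-2, then (j=1), then acc=-6, then (j=2), then acc=-10, then (i=3), then acc=-6, then (j=0), then acc=-12, then (j=1), then acc=-18, then (j=2), then acc=-24, then (i=4), then acc=-20, then (j=0), then acc=-28, then (j=1), then acc=-36, then (j=2), then acc=-44, then (i=5), then acc=-40, then (j=0), then acc=-50, then (j=1), then acc=-60, then (j=2), then acc=-70, then returns -71; agreement on -71.
verdict: equivalent


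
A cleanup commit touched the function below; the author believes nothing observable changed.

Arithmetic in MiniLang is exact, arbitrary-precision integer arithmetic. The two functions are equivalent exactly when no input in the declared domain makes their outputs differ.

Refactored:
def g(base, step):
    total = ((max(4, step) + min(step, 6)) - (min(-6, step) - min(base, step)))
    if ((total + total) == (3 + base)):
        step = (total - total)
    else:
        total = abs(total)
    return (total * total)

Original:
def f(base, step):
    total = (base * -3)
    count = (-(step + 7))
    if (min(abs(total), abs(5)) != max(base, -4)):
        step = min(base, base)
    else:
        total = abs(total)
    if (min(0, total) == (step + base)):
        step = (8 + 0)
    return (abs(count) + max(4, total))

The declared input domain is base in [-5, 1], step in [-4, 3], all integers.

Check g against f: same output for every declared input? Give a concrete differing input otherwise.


Run the pair on base=-5, step=-4.
f: total=15, then count=-3, then (min(abs(total), abs(5)) != max(base, -4)) is true, then step=-5, then (min(0, total) == (step + base)) is false, then returns 18
g: total=1, then ((total + total) == (3 + base)) is false, then total=1, then returns 1
18 against 1: the behavior changed.
verdict: not equivalent; witness: base=-5, step=-4


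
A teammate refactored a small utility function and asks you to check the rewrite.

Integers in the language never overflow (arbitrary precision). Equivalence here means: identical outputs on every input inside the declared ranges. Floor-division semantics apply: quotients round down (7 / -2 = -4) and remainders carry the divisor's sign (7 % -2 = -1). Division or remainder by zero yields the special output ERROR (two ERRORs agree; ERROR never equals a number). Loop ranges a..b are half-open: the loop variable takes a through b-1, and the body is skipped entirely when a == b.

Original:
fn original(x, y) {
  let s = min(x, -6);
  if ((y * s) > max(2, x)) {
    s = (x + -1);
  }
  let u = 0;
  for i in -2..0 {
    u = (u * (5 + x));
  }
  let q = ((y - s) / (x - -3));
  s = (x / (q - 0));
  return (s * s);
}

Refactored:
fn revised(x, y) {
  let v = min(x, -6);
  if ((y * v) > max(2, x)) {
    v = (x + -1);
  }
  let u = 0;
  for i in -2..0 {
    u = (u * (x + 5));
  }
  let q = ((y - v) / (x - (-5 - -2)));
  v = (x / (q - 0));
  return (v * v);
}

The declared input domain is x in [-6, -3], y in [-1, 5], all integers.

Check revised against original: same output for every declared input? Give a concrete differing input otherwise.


Equivalent — the differences include local variable names differ, and constant usage differs, and arithmetic usage differs, yet no declared input distinguishes the two.
As a probe, take x=-5, y=1: original runs s := -6 | ((y * s) > max(2, x)): false | u := 0 | iter i=-2: | u := 0 | iter i=-1: | u := 0 | q := -4 | s := 1 | result 1; revised runs v := -6 | ((y * v) > max(2, x)): false | u := 0 | iter i=-2: | u := 0 | iter i=-1: | u := 0 | q := -4 | v := 1 | result 1; both end at 1.
Across all 28 domain points the two functions coincide.
verdict: equivalent


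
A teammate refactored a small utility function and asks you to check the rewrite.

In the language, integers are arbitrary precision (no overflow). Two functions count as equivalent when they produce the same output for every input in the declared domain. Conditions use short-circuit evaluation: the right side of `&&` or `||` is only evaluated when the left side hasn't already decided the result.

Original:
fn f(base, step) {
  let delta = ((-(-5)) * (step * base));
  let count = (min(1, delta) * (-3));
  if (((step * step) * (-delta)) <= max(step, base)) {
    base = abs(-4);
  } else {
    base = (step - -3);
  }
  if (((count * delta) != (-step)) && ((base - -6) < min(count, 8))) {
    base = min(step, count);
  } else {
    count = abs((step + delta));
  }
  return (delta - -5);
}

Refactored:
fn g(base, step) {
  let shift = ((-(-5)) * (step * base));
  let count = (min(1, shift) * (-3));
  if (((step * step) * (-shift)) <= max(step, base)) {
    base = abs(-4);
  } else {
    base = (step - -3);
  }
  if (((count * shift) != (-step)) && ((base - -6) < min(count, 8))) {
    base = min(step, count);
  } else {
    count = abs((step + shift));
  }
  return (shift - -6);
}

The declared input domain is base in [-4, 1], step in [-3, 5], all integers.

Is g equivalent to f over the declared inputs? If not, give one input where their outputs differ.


Not equivalent: base=-4, step=-3 separates them (65 vs 66).
f: delta becomes 60; next count becomes -3; next (((step * step) * (-delta)) <= max(step, base)) evaluates to true; next base becomes 4; next (((count * delta) != (-step)) && ((base - -6) < min(count, 8))) evaluates to false; next count becomes 57; next final value 65
g: shift becomes 60; next count becomes -3; next (((step * step) * (-shift)) <= max(step, base)) evaluates to true; next base becomes 4; next (((count * shift) != (-step)) && ((base - -6) < min(count, 8))) evaluates to false; next count becomes 57; next final value 66
verdict: not equivalent; witness: base=-4, step=-3


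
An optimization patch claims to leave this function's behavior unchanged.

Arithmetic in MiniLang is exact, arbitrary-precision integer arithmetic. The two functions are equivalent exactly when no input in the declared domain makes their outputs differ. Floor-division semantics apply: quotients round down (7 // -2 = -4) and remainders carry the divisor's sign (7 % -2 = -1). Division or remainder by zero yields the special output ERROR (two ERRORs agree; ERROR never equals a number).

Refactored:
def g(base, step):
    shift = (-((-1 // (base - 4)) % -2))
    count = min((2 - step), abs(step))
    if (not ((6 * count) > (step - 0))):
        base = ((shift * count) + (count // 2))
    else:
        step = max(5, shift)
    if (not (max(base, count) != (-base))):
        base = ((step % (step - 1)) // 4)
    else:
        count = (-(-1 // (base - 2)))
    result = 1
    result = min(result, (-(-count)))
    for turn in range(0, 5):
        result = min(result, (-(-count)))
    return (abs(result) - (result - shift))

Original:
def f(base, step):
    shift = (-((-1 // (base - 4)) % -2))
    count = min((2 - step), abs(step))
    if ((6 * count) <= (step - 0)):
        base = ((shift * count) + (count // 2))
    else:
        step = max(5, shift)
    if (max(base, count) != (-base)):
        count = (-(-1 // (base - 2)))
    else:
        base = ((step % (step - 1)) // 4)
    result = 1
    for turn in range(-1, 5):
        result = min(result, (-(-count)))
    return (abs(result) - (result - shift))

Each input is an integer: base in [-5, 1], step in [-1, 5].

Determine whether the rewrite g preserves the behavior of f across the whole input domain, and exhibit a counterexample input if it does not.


Reading the diff, among the changes: statement counts differ, comparison usage differs, boolean connective usage differs, min/max/abs usage differs, loop structure differs.
Spot check at base=-5, step=4 — f: shift := 0 | count := -2 | ((6 * count) <= (step - 0)): true | base := -1 | (max(base, count) != (-base)): true | count := 0 | result := 1 | iter turn=-1: | result := 0 | iter turn=0: | result := 0 | iter turn=1: | result := 0 | iter turn=2: | result := 0 | iter turn=3: | result := 0 | iter turn=4: | result := 0 | result 0. g: shift := 0 | count := -2 | (not ((6 * count) > (step - 0))): true | base := -1 | (not (max(base, count) != (-base))): false | count := 0 | result := 1 | result := 0 | iter turn=0: | result := 0 | iter turn=1: | result := 0 | iter turn=2: | result := 0 | iter turn=3: | result := 0 | iter turn=4: | result := 0 | result 0. Both give 0.
Sweeping the whole domain (49 inputs) finds no disagreement.
verdict: equivalent


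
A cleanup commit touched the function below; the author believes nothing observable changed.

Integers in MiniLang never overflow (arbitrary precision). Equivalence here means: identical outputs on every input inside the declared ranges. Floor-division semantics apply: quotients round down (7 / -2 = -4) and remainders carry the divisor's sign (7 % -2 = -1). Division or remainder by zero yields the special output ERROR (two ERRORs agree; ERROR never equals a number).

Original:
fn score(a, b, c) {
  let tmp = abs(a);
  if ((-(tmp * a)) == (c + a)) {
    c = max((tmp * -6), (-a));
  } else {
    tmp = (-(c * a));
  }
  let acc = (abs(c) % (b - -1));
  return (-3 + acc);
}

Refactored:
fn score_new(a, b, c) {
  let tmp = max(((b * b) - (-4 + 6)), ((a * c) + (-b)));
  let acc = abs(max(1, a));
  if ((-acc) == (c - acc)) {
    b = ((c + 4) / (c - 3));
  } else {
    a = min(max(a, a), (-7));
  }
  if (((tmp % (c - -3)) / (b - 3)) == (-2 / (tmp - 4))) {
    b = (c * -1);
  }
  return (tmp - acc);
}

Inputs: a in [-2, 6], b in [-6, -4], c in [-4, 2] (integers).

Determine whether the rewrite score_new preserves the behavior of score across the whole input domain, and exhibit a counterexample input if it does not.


a=-2, b=-6, c=-4 yields -4 from score but 33 from score_new.
verdict: not equivalent; witness: a=-2, b=-6, c=-4


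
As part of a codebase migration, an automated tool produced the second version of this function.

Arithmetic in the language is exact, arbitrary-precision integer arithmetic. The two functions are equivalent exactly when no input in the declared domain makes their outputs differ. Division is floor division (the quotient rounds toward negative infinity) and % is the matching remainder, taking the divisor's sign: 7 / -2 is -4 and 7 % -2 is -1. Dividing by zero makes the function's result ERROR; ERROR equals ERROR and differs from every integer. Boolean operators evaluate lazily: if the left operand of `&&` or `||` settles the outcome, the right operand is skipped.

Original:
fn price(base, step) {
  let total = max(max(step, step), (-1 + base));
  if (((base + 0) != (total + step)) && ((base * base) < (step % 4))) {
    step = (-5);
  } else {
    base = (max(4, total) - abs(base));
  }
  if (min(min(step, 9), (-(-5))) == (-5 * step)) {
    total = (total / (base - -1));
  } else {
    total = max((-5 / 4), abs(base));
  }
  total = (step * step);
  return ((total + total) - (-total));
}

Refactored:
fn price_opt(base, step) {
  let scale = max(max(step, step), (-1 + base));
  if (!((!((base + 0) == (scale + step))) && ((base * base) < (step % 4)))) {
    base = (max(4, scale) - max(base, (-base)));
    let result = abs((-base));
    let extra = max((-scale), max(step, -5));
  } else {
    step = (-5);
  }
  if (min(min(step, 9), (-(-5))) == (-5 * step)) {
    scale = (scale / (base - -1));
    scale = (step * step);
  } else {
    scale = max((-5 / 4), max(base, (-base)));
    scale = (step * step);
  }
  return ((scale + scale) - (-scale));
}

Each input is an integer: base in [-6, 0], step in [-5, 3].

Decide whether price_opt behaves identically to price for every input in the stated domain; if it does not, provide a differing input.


This is a faithful refactor — boolean connective usage differs, and comparison usage differs, and min/max/abs usage differs, and statement counts differ, and local variable names differ, and arithmetic usage differs, and constant usage differs, but the computed results match everywhere.
Tracing base=-1, step=1: price: total = 1; (((base + 0) != (total + step)) && ((base * base) < (step % 4))) -> false; base = 3; (min(min(step, 9), (-(-5))) == (-5 * step)) -> false; total = 3; total = 1; return 3 | price_opt: scale = 1; (!((!((base + 0) == (scale + step))) && ((base * base) < (step % 4)))) -> true; base = 3; result = 3; extra = 1; (min(min(step, 9), (-(-5))) == (-5 * step)) -> false; scale = 3; scale = 1; return 3 — matching result 3.
Checked all 63 inputs in the declared domain: the outputs agree on every one.
verdict: equivalent


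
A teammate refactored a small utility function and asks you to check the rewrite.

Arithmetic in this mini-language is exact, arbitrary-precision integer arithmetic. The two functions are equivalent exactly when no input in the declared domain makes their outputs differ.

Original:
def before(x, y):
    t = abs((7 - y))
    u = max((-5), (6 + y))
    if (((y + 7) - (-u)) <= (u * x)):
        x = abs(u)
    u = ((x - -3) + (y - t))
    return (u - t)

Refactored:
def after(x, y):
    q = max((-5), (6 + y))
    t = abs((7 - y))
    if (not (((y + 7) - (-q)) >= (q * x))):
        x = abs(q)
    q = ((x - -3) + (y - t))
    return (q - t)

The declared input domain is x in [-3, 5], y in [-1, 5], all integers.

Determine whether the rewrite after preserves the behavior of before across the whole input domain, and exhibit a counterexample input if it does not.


There is a behavioral-looking edit here, yet the outcome never shifts on this domain; all 63 inputs agree.
verdict: equivalent


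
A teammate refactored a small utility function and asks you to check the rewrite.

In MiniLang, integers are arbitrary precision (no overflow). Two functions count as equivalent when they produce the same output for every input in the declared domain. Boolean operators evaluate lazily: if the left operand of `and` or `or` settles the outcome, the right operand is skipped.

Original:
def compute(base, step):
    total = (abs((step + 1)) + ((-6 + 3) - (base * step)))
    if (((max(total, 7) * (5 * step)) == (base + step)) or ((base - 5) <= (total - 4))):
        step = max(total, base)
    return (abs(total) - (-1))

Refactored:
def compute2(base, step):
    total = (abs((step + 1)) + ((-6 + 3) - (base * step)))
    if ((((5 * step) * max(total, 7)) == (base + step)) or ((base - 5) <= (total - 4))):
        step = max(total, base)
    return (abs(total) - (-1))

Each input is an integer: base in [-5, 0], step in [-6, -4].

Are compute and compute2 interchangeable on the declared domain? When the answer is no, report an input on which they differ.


Although same computation, different form, 18/18 inputs agree.
verdict: equivalent


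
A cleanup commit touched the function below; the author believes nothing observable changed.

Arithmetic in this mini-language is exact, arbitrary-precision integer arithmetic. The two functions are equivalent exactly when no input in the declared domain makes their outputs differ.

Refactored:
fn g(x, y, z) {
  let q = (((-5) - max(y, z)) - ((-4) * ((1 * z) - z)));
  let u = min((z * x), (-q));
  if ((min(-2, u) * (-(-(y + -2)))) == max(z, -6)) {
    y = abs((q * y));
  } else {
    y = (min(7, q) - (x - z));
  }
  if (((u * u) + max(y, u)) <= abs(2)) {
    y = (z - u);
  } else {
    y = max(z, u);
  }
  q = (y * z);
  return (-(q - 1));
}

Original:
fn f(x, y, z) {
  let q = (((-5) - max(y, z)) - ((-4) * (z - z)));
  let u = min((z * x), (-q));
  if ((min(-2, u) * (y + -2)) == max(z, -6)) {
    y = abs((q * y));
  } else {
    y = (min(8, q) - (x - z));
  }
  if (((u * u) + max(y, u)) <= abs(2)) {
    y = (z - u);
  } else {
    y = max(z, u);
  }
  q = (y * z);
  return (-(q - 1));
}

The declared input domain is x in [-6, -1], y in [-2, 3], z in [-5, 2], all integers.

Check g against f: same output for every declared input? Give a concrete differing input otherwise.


The suspicious edit (`8` became `7`) never changes the result for any input inside the declared domain; all 288 inputs agree.
verdict: equivalent


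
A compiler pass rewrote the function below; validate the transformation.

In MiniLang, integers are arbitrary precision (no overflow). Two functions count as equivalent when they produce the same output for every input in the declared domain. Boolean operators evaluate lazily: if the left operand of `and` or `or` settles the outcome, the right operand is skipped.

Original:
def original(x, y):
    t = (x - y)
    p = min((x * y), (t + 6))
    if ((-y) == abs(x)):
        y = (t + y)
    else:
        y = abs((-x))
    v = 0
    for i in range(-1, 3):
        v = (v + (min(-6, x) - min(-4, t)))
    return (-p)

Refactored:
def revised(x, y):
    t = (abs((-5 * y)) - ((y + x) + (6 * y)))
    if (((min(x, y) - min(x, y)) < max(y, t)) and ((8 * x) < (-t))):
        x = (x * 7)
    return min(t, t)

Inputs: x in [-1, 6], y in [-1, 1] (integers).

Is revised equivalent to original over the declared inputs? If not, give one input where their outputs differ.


At x=-1, y=-1: original gives -1, revised gives 13.
verdict: not equivalent; witness: x=-1, y=-1


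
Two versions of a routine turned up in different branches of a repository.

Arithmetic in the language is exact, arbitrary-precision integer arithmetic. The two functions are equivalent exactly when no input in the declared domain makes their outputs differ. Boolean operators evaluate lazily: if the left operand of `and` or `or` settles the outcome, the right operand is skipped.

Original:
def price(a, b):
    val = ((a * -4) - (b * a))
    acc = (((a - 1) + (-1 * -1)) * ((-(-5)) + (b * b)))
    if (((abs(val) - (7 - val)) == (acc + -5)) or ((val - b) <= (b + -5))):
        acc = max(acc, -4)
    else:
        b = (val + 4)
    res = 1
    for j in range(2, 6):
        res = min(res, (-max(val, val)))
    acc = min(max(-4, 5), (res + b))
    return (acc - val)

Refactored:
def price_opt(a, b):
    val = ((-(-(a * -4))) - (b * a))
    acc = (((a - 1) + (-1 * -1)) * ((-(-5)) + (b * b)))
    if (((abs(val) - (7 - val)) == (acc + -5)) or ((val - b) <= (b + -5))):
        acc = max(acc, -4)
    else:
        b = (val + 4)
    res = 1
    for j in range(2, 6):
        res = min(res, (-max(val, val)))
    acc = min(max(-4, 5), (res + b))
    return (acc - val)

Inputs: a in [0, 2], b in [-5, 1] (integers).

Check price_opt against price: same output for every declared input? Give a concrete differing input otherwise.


Equivalent — the differences include same computation, different form, yet no declared input distinguishes the two.
Tracing a=0, b=1: price: val becomes 0; next acc becomes 0; next (((abs(val) - (7 - val)) == (acc + -5)) or ((val - b) <= (b + -5))) evaluates to false; next b becomes 4; next res becomes 1; next at j=2:; next res becomes 0; next at j=3:; next res becomes 0; next at j=4:; next res becomes 0; next at j=5:; next res becomes 0; next acc becomes 4; next final value 4 | price_opt: val becomes 0; next acc becomes 0; next (((abs(val) - (7 - val)) == (acc + -5)) or ((val - b) <= (b + -5))) evaluates to false; next b becomes 4; next res becomes 1; next at j=2:; next res becomes 0; next at j=3:; next res becomes 0; next at j=4:; next res becomes 0; next at j=5:; next res becomes 0; next acc becomes 4; next final value 4 — matching result 4.
Checked all 21 inputs in the declared domain: the outputs agree on every one.
verdict: equivalent


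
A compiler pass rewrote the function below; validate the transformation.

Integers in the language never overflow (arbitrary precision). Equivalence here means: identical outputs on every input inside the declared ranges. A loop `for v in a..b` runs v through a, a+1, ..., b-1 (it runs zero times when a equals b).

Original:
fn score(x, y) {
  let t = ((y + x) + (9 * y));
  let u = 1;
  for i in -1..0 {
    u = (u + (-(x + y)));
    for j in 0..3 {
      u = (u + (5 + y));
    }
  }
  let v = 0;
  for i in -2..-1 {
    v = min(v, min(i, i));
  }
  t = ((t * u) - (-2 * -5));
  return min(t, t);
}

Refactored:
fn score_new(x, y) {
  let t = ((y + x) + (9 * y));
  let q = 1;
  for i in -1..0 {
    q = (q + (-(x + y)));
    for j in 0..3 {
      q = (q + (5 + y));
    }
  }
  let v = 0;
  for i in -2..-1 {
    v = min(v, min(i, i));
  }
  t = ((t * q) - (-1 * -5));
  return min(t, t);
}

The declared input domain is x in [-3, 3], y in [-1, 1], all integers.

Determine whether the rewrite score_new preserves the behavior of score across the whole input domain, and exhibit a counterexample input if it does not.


On input x=-3, y=-1, score returns -231 while score_new returns -226.
verdict: not equivalent; witness: x=-3, y=-1


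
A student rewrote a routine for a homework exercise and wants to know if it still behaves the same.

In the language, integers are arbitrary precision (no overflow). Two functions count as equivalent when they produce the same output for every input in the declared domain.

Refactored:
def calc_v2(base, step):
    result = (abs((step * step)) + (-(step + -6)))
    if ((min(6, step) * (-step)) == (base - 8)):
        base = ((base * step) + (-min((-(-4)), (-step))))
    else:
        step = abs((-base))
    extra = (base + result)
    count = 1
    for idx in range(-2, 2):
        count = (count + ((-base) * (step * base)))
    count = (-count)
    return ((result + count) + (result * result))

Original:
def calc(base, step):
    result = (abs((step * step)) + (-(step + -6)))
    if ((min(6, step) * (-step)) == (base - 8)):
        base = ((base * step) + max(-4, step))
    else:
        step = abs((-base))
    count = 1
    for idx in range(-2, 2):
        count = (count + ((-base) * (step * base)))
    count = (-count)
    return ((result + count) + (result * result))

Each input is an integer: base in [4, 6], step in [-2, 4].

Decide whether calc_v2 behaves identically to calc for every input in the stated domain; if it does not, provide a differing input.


Differences: local variable names differ; also min/max/abs usage differs; also statement counts differ; also arithmetic usage differs — yet all 21 inputs agree.
verdict: equivalent


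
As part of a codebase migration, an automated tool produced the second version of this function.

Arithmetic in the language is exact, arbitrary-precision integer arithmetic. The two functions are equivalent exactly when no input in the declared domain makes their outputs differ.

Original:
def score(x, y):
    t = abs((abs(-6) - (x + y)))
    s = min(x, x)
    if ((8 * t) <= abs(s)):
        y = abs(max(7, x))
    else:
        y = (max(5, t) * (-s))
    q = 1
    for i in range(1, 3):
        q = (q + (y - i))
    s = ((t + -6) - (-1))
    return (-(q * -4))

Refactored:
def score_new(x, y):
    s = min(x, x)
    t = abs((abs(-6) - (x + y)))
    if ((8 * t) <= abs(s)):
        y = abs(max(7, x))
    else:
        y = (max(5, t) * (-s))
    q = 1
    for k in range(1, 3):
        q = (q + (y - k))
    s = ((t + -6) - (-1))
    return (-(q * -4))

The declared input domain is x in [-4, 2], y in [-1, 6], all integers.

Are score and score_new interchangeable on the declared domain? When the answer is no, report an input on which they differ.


This is a faithful refactor — local variable names differ, but the computed results match everywhere.
Tracing x=1, y=4: score: t := 1 | s := 1 | ((8 * t) <= abs(s)): false | y := -5 | q := 1 | iter i=1: | q := -5 | iter i=2: | q := -12 | s := -4 | result -48 | score_new: s := 1 | t := 1 | ((8 * t) <= abs(s)): false | y := -5 | q := 1 | iter k=1: | q := -5 | iter k=2: | q := -12 | s := -4 | result -48 — matching result -48.
Sweeping the whole domain (56 inputs) finds no disagreement.
verdict: equivalent


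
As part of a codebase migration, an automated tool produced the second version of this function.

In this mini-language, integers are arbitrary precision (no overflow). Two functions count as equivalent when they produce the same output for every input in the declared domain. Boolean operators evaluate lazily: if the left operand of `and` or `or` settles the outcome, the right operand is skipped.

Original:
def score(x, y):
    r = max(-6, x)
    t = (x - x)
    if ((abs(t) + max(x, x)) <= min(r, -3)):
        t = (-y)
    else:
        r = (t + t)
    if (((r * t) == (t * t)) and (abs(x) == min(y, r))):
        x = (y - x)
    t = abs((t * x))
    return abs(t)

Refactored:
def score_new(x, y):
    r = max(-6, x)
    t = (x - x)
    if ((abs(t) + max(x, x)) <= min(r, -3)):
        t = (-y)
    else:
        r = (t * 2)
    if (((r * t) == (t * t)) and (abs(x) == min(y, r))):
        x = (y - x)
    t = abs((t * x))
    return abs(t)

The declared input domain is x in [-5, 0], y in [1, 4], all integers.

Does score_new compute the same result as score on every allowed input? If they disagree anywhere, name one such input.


Comparing the listings, the differences include: constant usage differs, and arithmetic usage differs.
Spot check at x=-4, y=2 — score: r := -4 | t := 0 | ((abs(t) + max(x, x)) <= min(r, -3)): true | t := -2 | (((r * t) == (t * t)) and (abs(x) == min(y, r))): false | t := 8 | result 8. score_new: r := -4 | t := 0 | ((abs(t) + max(x, x)) <= min(r, -3)): true | t := -2 | (((r * t) == (t * t)) and (abs(x) == min(y, r))): false | t := 8 | result 8. Both give 8.
Every one of the 24 inputs gives matching results.
verdict: equivalent


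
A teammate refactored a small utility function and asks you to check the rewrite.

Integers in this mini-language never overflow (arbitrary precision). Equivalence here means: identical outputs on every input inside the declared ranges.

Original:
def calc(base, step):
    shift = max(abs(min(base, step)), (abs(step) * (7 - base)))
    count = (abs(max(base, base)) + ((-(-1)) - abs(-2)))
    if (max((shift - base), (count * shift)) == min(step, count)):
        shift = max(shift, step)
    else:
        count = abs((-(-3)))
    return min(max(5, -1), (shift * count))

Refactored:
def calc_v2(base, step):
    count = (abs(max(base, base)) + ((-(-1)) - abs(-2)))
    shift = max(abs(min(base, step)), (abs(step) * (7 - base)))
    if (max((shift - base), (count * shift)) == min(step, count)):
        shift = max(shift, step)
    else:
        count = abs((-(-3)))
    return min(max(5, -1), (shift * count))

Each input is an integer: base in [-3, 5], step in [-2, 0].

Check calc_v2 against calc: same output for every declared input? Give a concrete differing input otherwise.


Changes here: same computation, different form; the full 27-point sweep finds no disagreement.
verdict: equivalent


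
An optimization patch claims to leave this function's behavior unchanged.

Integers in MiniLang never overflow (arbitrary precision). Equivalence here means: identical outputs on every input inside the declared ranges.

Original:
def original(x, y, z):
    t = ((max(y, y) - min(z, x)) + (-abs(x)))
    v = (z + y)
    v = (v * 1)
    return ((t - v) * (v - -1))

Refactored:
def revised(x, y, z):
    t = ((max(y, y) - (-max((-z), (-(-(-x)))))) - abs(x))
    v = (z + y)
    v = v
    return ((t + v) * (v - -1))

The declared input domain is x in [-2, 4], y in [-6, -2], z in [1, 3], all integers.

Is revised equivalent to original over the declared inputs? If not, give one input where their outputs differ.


There is a counterexample at x=-2, y=-6, z=1: 4 on one side, 44 on the other.
original: t=-6, then v=-5, then v=-5, then returns 4
revised: t=-6, then v=-5, then v=-5, then returns 44
verdict: not equivalent; witness: x=-2, y=-6, z=1


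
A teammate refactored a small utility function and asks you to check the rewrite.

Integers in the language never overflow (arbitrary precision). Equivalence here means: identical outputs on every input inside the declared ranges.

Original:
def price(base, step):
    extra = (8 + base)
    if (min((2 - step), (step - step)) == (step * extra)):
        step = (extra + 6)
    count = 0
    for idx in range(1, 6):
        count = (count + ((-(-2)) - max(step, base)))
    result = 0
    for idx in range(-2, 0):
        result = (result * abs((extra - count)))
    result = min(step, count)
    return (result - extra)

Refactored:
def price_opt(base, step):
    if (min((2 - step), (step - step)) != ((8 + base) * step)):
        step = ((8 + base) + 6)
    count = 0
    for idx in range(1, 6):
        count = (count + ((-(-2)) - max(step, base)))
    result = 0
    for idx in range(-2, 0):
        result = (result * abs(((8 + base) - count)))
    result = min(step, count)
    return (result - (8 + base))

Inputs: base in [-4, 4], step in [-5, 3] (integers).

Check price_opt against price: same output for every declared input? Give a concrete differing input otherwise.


At base=-4, step=-5: price gives -9, price_opt gives -44.
verdict: not equivalent; witness: base=-4, step=-5


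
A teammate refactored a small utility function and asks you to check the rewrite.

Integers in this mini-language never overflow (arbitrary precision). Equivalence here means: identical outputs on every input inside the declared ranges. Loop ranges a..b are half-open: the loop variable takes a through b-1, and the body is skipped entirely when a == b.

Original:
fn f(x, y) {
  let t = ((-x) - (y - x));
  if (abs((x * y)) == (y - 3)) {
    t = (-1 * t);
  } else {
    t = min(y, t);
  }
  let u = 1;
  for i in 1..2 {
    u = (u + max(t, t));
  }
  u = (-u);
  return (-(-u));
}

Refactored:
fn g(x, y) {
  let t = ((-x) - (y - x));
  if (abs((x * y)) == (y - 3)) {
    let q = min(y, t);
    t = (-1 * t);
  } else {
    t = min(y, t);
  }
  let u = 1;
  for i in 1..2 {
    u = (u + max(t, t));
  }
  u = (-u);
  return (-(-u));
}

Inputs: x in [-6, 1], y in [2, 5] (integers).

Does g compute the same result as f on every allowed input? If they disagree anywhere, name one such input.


Behavior is preserved: although statement counts differ; and min/max/abs usage differs; and local variable names differ, the outputs never diverge.
Spot check at x=-6, y=2 — f: t = -2; (abs((x * y)) == (y - 3)) -> false; t = -2; u = 1; [i=1]; u = -1; u = 1; return 1. g: t = -2; (abs((x * y)) == (y - 3)) -> false; t = -2; u = 1; [i=1]; u = -1; u = 1; return 1. Both give 1.
Every one of the 32 inputs gives matching results.
verdict: equivalent


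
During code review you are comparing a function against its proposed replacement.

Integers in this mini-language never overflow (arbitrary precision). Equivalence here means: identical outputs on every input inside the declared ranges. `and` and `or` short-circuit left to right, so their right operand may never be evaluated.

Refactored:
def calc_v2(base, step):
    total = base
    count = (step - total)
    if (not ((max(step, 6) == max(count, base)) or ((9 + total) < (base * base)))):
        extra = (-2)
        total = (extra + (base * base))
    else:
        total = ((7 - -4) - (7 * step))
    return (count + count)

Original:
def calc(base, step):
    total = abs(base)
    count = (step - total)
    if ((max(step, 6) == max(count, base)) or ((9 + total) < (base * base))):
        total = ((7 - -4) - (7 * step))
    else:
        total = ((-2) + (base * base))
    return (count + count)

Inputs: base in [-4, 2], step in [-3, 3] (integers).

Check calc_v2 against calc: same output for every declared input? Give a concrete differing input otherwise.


Not equivalent: base=-4, step=-3 separates them (-14 vs 2).
calc: total = 4; count = -7; ((max(step, 6) == max(count, base)) or ((9 + total) < (base * base))) -> true; total = 32; return -14
calc_v2: total = -4; count = 1; (not ((max(step, 6) == max(count, base)) or ((9 + total) < (base * base)))) -> false; total = 32; return 2
verdict: not equivalent; witness: base=-4, step=-3


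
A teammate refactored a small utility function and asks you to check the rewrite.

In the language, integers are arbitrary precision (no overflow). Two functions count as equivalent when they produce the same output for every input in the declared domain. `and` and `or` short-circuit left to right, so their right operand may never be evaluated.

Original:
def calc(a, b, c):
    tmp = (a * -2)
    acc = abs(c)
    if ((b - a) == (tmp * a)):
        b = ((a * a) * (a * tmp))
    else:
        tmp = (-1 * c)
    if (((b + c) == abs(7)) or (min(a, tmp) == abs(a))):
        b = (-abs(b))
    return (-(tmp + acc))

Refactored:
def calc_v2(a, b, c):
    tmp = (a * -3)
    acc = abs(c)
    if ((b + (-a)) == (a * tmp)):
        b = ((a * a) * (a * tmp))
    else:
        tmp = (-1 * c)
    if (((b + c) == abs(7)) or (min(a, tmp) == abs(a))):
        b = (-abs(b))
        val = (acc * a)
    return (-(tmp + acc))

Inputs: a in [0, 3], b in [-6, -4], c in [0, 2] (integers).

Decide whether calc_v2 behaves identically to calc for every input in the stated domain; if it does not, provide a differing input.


Evaluate both at a=2, b=-6, c=0.
calc: tmp=-4, then acc=0, then ((b - a) == (tmp * a)) is true, then b=-32, then (((b + c) == abs(7)) or (min(a, tmp) == abs(a))) is false, then returns 4
calc_v2: tmp=-6, then acc=0, then ((b + (-a)) == (a * tmp)) is false, then tmp=0, then (((b + c) == abs(7)) or (min(a, tmp) == abs(a))) is false, then returns 0
4 != 0, so the rewrite changes behavior.
verdict: not equivalent; witness: a=2, b=-6, c=0


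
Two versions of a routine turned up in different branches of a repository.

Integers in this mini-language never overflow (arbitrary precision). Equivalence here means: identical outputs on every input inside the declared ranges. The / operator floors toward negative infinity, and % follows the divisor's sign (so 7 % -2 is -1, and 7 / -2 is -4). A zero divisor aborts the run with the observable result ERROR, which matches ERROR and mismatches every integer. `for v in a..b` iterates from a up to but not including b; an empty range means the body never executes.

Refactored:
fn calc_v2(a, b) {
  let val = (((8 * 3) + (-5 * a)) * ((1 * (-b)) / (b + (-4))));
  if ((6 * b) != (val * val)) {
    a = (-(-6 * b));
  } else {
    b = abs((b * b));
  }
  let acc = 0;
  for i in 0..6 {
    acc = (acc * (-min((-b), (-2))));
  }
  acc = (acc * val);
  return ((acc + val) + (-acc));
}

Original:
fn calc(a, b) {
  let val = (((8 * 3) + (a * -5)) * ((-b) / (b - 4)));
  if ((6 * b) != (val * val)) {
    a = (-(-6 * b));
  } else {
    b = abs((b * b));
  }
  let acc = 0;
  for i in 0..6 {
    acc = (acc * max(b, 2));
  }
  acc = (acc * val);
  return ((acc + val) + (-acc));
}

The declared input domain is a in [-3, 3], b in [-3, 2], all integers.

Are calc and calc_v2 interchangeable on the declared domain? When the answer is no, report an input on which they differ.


Behavior is preserved: although min/max/abs usage differs; also constant usage differs; also arithmetic usage differs, the outputs never diverge.
As a probe, take a=0, b=-2: calc runs val becomes -24; next ((6 * b) != (val * val)) evaluates to true; next a becomes -12; next acc becomes 0; next at i=0:; next acc becomes 0; next at i=1:; next acc becomes 0; next at i=2:; next acc becomes 0; next at i=3:; next acc becomes 0; next at i=4:; next acc becomes 0; next at i=5:; next acc becomes 0; next acc becomes 0; next final value -24; calc_v2 runs val becomes -24; next ((6 * b) != (val * val)) evaluates to true; next a becomes -12; next acc becomes 0; next at i=0:; next acc becomes 0; next at i=1:; next acc becomes 0; next at i=2:; next acc becomes 0; next at i=3:; next acc becomes 0; next at i=4:; next acc becomes 0; next at i=5:; next acc becomes 0; next acc becomes 0; next final value -24; both end at -24.
Every one of the 42 inputs gives matching results.
verdict: equivalent
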